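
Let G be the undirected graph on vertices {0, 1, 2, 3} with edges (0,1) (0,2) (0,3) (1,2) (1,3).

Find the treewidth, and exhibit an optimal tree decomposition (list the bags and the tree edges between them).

Treewidth 2.
One optimal decomposition is:
Bags: B1 = {0, 1, 3}  B2 = {0, 1, 2}
Tree: B1–B2

Every bag has size at most 3, so the width is 3 − 1 = 2 and tw(G) ≤ 2. For the lower bound, the 3 vertices {0, 1, 2} are pairwise adjacent, and any tree decomposition puts a clique entirely inside one bag — forcing width ≥ 2. Therefore the treewidth is 2.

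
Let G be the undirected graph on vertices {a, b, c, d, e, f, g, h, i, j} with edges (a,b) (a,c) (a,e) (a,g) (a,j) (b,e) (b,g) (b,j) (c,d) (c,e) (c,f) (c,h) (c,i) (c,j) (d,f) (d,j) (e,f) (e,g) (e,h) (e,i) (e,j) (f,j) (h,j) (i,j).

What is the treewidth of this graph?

A width-3 tree decomposition is:
Bags: B1 = {a, c, e, j}  B2 = {c, e, f, j}  B3 = {c, d, f, j}  B4 = {a, b, e, j}  B5 = {c, e, i, j}  B6 = {a, b, e, g}  B7 = {c, e, h, j}
Tree: B1–B2, B2–B3, B1–B4, B1–B5, B4–B6, B2–B7
The largest bag has 4 vertices, giving width 3; this decomposition certifies tw(G) ≤ 3. For the lower bound, the 4 vertices {a, b, e, g} are pairwise adjacent, and any tree decomposition puts a clique entirely inside one bag — forcing width ≥ 3. Therefore the treewidth is 3.

3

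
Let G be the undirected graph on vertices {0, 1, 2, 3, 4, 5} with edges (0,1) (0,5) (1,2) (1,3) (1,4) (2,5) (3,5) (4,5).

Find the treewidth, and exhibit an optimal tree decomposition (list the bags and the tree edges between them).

Treewidth 2.
One optimal decomposition is:
Bags: B1 = {1, 3, 5}  B2 = {1, 4, 5}  B3 = {1, 2, 5}  B4 = {0, 1, 5}
Tree: B1–B2, B2–B3, B3–B4

Each bag holds 3 vertices, so the decomposition has width 2, which upper-bounds the treewidth. The edges 3–5–4–1–3 form a cycle, so G is not a tree and its treewidth is at least 2. Combining the bounds, tw(G) = 2.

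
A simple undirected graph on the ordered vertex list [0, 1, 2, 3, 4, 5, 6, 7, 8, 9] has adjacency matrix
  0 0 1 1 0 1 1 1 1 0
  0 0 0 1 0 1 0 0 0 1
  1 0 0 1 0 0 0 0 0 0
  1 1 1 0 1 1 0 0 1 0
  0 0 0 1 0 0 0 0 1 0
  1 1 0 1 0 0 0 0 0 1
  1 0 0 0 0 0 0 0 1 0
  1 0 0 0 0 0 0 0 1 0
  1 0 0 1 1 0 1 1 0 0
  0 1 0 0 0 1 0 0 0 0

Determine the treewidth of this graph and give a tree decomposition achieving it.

Treewidth 2.
One such decomposition:
Bags: B1 = {0, 3, 8}  B2 = {3, 4, 8}  B3 = {0, 6, 8}  B4 = {0, 3, 5}  B5 = {1, 3, 5}  B6 = {1, 5, 9}  B7 = {0, 2, 3}  B8 = {0, 7, 8}
Tree: B1–B2, B1–B3, B1–B4, B4–B5, B5–B6, B1–B7, B1–B8

Every bag has size at most 3, so the width is 3 − 1 = 2 and tw(G) ≤ 2. For the lower bound, the 3 vertices {0, 3, 8} are pairwise adjacent, and any tree decomposition puts a clique entirely inside one bag — forcing width ≥ 2. The upper and lower bounds meet at 2, so that is the treewidth.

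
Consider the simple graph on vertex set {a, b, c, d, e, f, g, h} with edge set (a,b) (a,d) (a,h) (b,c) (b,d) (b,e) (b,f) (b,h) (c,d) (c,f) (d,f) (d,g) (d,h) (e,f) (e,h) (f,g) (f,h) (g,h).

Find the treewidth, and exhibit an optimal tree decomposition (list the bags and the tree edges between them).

Treewidth 3.
Bags: B1 = {b, c, d, f}  B2 = {b, d, f, h}  B3 = {a, b, d, h}  B4 = {d, f, g, h}  B5 = {b, e, f, h}
Tree: B1–B2, B2–B3, B2–B4, B2–B5

Each bag holds 4 vertices, so the decomposition has width 3, which upper-bounds the treewidth. Conversely, {a, b, d, h} is a clique of size 4, and the vertices of any clique must share a bag in every tree decomposition; so some bag has ≥ 4 vertices and tw(G) ≥ 3. Therefore the treewidth is 3.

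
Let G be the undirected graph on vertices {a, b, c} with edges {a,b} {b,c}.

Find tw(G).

1

A width-1 tree decomposition is:
Bags: B1 = {a, b}  B2 = {b, c}
Tree: B1–B2
Every bag has size at most 2, so the width is 2 − 1 = 1 and tw(G) ≤ 1. Any graph with an edge has treewidth ≥ 1, and G has the edge a–b. Combining the bounds, tw(G) = 1.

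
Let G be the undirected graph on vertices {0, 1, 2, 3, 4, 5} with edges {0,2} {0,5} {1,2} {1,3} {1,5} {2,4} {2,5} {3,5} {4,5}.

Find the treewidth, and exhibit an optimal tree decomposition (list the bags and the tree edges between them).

Each bag holds 3 vertices, so the decomposition has width 2, which upper-bounds the treewidth. On the other hand G contains the 3-clique {0, 2, 5}. A clique must lie in a single bag of any decomposition, so no decomposition can have width below 2. The upper and lower bounds meet at 2, so that is the treewidth.

Treewidth 2.
One such decomposition:
Bags: B1 = {1, 3, 5}  B2 = {1, 2, 5}  B3 = {2, 4, 5}  B4 = {0, 2, 5}
Tree: B1–B2, B2–B3, B2–B4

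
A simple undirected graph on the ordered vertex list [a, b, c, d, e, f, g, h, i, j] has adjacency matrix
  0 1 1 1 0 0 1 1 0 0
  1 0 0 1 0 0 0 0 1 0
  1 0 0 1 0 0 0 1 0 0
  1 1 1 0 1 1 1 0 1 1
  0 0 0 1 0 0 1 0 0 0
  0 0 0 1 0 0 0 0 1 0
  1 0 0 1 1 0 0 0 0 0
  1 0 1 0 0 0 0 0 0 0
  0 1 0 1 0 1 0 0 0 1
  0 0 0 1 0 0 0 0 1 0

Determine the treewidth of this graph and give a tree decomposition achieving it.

Treewidth 2.
One optimal decomposition is:
Bags: B1 = {a, c, d}  B2 = {a, b, d}  B3 = {a, d, g}  B4 = {b, d, i}  B5 = {a, c, h}  B6 = {d, i, j}  B7 = {d, e, g}  B8 = {d, f, i}
Tree: B1–B2, B2–B3, B2–B4, B1–B5, B4–B6, B3–B7, B6–B8

Each bag holds 3 vertices, so the decomposition has width 2, which upper-bounds the treewidth. For the lower bound, the 3 vertices {d, e, g} are pairwise adjacent, and any tree decomposition puts a clique entirely inside one bag — forcing width ≥ 2. Combining the bounds, tw(G) = 2.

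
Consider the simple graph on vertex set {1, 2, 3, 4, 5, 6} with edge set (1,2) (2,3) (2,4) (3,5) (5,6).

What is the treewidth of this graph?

A width-1 tree decomposition is:
Bags: B1 = {3, 5}  B2 = {5, 6}  B3 = {2, 3}  B4 = {2, 4}  B5 = {1, 2}
Tree: B1–B2, B1–B3, B3–B4, B3–B5
Each bag holds 2 vertices, so the decomposition has width 1, which upper-bounds the treewidth. G has an edge, so its treewidth is at least 1. Combining the bounds, tw(G) = 1.

1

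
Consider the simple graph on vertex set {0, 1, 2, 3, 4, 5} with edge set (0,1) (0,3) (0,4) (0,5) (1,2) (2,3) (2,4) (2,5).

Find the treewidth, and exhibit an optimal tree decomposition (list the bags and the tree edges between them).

Each bag holds 3 vertices, so the decomposition has width 2, which upper-bounds the treewidth. For the lower bound, G contains the cycle 3–2–4–0–3, so G is not a forest; only forests have treewidth ≤ 1, hence tw(G) ≥ 2. Combining the bounds, tw(G) = 2.

Treewidth 2.
One such decomposition:
Bags: B1 = {0, 2, 3}  B2 = {0, 2, 4}  B3 = {0, 1, 2}  B4 = {0, 2, 5}
Tree: B1–B2, B2–B3, B3–B4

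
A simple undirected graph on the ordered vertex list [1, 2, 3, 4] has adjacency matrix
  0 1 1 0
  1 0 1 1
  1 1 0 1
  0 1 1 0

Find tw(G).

A width-2 tree decomposition is:
Bags: B1 = {1, 2, 3}  B2 = {2, 3, 4}
Tree: B1–B2
Each bag holds 3 vertices, so the decomposition has width 2, which upper-bounds the treewidth. On the other hand G contains the 3-clique {1, 2, 3}. A clique must lie in a single bag of any decomposition, so no decomposition can have width below 2. The upper and lower bounds meet at 2, so that is the treewidth.

2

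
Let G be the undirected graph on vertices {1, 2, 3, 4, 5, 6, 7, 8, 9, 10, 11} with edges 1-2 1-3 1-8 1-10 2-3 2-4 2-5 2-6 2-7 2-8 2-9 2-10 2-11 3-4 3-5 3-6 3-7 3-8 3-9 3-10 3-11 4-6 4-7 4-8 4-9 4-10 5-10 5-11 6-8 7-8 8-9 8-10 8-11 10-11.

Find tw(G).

4

A width-4 tree decomposition is:
Bags: B1 = {2, 3, 8, 10, 11}  B2 = {2, 3, 4, 8, 10}  B3 = {1, 2, 3, 8, 10}  B4 = {2, 3, 5, 10, 11}  B5 = {2, 3, 4, 7, 8}  B6 = {2, 3, 4, 6, 8}  B7 = {2, 3, 4, 8, 9}
Tree: B1–B2, B2–B3, B1–B4, B2–B5, B5–B6, B2–B7
The largest bag has 5 vertices, giving width 4; this decomposition certifies tw(G) ≤ 4. On the other hand G contains the 5-clique {1, 2, 3, 8, 10}. A clique must lie in a single bag of any decomposition, so no decomposition can have width below 4. Hence tw(G) = 4 exactly.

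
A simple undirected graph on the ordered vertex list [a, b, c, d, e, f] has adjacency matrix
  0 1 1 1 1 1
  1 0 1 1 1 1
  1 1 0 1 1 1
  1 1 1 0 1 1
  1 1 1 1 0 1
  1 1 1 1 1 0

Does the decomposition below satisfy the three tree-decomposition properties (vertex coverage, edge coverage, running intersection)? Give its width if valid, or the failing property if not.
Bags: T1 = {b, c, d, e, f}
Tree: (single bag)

No — vertex a appears in no bag.

A tree decomposition must satisfy three properties: every vertex lies in some bag; for every edge, both endpoints lie together in some bag; and for every vertex, the bags containing it form a connected subtree. Here vertex a appears in no bag, so the decomposition is invalid.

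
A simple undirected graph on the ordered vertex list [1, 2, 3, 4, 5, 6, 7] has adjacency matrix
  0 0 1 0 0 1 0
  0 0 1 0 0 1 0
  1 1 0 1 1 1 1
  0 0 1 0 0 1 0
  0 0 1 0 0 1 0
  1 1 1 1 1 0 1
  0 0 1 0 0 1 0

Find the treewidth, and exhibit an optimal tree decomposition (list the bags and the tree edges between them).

Treewidth 2.
One such decomposition:
Bags: B1 = {2, 3, 6}  B2 = {1, 3, 6}  B3 = {3, 6, 7}  B4 = {3, 4, 6}  B5 = {3, 5, 6}
Tree: B1–B2, B1–B3, B3–B4, B4–B5

Each bag holds 3 vertices, so the decomposition has width 2, which upper-bounds the treewidth. Conversely, {1, 3, 6} is a clique of size 3, and the vertices of any clique must share a bag in every tree decomposition; so some bag has ≥ 3 vertices and tw(G) ≥ 2. Therefore the treewidth is 2.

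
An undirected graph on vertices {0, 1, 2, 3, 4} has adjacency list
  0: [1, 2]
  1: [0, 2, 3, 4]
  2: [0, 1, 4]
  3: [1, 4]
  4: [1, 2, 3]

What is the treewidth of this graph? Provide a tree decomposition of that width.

Treewidth 2.
One optimal decomposition is:
Bags: B1 = {0, 1, 2}  B2 = {1, 2, 4}  B3 = {1, 3, 4}
Tree: B1–B2, B2–B3

Each bag holds 3 vertices, so the decomposition has width 2, which upper-bounds the treewidth. Conversely, {0, 1, 2} is a clique of size 3, and the vertices of any clique must share a bag in every tree decomposition; so some bag has ≥ 3 vertices and tw(G) ≥ 2. Hence tw(G) = 2 exactly.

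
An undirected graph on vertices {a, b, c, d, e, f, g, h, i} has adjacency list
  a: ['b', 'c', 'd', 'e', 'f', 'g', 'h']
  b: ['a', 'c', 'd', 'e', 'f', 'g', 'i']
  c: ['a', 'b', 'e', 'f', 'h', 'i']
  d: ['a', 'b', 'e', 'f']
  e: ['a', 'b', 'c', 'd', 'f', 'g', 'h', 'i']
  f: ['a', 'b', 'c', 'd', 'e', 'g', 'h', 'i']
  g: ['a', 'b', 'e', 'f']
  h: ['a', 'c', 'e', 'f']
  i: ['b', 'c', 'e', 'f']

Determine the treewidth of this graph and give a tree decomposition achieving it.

Treewidth 4.
One such decomposition:
Bags: B1 = {a, b, e, f, g}  B2 = {a, b, c, e, f}  B3 = {a, c, e, f, h}  B4 = {a, b, d, e, f}  B5 = {b, c, e, f, i}
Tree: B1–B2, B2–B3, B1–B4, B2–B5

The largest bag has 5 vertices, giving width 4; this decomposition certifies tw(G) ≤ 4. On the other hand G contains the 5-clique {a, c, e, f, h}. A clique must lie in a single bag of any decomposition, so no decomposition can have width below 4. The upper and lower bounds meet at 4, so that is the treewidth.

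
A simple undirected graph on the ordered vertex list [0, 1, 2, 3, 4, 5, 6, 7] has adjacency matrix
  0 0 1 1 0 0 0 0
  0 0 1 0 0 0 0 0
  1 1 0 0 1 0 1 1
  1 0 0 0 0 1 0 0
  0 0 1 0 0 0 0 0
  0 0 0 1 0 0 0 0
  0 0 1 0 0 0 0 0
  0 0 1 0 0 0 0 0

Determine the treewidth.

1

A width-1 tree decomposition is:
Bags: B1 = {2, 7}  B2 = {0, 2}  B3 = {1, 2}  B4 = {0, 3}  B5 = {3, 5}  B6 = {2, 6}  B7 = {2, 4}
Tree: B1–B2, B1–B3, B2–B4, B4–B5, B2–B6, B1–B7
Every bag has size at most 2, so the width is 2 − 1 = 1 and tw(G) ≤ 1. Since G has at least one edge (e.g. 2–7), it is not an edgeless graph, so tw(G) ≥ 1. Hence tw(G) = 1 exactly.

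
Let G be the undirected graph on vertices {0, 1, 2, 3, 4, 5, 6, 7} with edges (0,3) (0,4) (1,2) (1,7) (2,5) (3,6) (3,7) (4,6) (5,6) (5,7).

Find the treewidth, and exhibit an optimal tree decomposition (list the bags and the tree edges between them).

Every bag has size at most 3, so the width is 3 − 1 = 2 and tw(G) ≤ 2. Since 4–0–3–6–4 is a cycle in G, G is not acyclic. Forests are exactly the graphs of treewidth ≤ 1, so tw(G) ≥ 2. The upper and lower bounds meet at 2, so that is the treewidth.

Treewidth 2.
Bags: B1 = {0, 4, 6}  B2 = {0, 3, 6}  B3 = {3, 5, 6}  B4 = {3, 5, 7}  B5 = {2, 5, 7}  B6 = {1, 2, 7}
Tree: B1–B2, B2–B3, B3–B4, B4–B5, B5–B6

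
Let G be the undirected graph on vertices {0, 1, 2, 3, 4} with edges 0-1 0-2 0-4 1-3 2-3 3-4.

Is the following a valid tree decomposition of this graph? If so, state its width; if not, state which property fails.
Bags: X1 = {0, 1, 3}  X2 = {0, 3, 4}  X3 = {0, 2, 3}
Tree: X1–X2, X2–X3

Yes; width 2.

Checking the three conditions: (i) the bags cover all of {0, 1, 2, 3, 4}; (ii) for each edge, some bag contains both endpoints; (iii) the bags containing any fixed vertex form a subtree. All hold, so the decomposition is valid with width 3 − 1 = 2.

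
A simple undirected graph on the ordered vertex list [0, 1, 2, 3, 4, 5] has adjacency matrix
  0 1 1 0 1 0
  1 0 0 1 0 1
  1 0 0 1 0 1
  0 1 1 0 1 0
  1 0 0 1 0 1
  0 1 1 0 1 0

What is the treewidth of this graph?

3

A width-3 tree decomposition is:
Bags: B1 = {0, 2, 3, 5}  B2 = {0, 3, 4, 5}  B3 = {0, 1, 3, 5}
Tree: B1–B2, B2–B3
Every bag has size at most 4, so the width is 4 − 1 = 3 and tw(G) ≤ 3. For the lower bound: the 4 vertex sets {0,2}, {4,5}, {3}, {1} are disjoint, each induces a connected subgraph, and every pair is joined by at least one edge of G. Contracting each set to a single vertex therefore yields K_{4} as a minor, and since treewidth is minor-monotone, tw(G) ≥ tw(K_{4}) = 3. The upper and lower bounds meet at 3, so that is the treewidth.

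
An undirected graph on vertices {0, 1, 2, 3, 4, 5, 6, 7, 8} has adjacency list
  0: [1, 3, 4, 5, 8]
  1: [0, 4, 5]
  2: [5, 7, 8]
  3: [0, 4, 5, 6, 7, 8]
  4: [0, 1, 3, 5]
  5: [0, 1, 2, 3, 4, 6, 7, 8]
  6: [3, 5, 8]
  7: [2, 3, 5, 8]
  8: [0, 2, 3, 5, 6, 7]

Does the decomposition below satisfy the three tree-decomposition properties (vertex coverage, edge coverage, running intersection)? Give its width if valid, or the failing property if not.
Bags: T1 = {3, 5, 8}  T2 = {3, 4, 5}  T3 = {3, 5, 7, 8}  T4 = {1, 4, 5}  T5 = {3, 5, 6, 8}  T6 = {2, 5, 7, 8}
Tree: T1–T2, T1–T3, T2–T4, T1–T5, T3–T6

A tree decomposition must satisfy three properties: every vertex lies in some bag; for every edge, both endpoints lie together in some bag; and for every vertex, the bags containing it form a connected subtree. Here vertex 0 appears in no bag, so the decomposition is invalid.

No — vertex 0 appears in no bag.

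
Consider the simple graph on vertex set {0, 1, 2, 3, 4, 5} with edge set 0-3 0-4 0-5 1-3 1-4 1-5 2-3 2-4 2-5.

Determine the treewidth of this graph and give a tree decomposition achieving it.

Treewidth 3.
Bags: B1 = {2, 3, 4, 5}  B2 = {1, 3, 4, 5}  B3 = {0, 3, 4, 5}
Tree: B1–B2, B2–B3

Each bag holds 4 vertices, so the decomposition has width 3, which upper-bounds the treewidth. For the lower bound: the 4 vertex sets {2,4}, {1,3}, {5}, {0} are disjoint, each induces a connected subgraph, and every pair is joined by at least one edge of G. Contracting each set to a single vertex therefore yields K_{4} as a minor, and since treewidth is minor-monotone, tw(G) ≥ tw(K_{4}) = 3. The upper and lower bounds meet at 3, so that is the treewidth.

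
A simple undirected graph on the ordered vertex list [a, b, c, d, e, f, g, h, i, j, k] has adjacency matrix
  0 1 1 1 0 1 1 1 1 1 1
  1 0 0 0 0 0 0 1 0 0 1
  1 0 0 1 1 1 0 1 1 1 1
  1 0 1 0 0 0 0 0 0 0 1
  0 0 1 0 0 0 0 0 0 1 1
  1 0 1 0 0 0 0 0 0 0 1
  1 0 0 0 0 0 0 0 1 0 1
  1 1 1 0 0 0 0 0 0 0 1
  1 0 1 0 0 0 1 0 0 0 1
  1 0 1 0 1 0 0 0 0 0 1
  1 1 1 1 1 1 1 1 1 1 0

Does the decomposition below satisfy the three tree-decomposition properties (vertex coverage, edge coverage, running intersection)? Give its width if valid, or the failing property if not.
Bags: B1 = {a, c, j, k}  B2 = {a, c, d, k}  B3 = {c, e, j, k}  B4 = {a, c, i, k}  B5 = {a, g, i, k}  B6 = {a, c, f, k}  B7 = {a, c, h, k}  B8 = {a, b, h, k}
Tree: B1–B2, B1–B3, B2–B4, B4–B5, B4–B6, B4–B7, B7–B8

Yes; width 3.

Checking the three conditions: (i) the bags cover all of {a, b, c, d, e, f, g, h, i, j, k}; (ii) for each edge, some bag contains both endpoints; (iii) the bags containing any fixed vertex form a subtree. All hold, so the decomposition is valid with width 4 − 1 = 3.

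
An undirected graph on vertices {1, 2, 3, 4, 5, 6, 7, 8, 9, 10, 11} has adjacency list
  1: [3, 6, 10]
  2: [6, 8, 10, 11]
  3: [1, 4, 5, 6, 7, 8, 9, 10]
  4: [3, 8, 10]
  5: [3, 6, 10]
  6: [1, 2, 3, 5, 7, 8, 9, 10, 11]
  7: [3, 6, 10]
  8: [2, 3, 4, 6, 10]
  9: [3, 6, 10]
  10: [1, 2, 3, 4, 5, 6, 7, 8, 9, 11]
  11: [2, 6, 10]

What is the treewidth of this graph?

3

A width-3 tree decomposition is:
Bags: B1 = {3, 5, 6, 10}  B2 = {3, 6, 8, 10}  B3 = {1, 3, 6, 10}  B4 = {2, 6, 8, 10}  B5 = {2, 6, 10, 11}  B6 = {3, 6, 7, 10}  B7 = {3, 4, 8, 10}  B8 = {3, 6, 9, 10}
Tree: B1–B2, B1–B3, B2–B4, B4–B5, B1–B6, B2–B7, B2–B8
Each bag holds 4 vertices, so the decomposition has width 3, which upper-bounds the treewidth. For the lower bound, the 4 vertices {3, 4, 8, 10} are pairwise adjacent, and any tree decomposition puts a clique entirely inside one bag — forcing width ≥ 3. The upper and lower bounds meet at 3, so that is the treewidth.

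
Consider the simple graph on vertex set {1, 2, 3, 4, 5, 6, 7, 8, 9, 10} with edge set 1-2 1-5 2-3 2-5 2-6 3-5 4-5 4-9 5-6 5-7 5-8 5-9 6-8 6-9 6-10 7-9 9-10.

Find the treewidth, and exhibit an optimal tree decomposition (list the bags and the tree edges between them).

Each bag holds 3 vertices, so the decomposition has width 2, which upper-bounds the treewidth. For the lower bound, the 3 vertices {6, 9, 10} are pairwise adjacent, and any tree decomposition puts a clique entirely inside one bag — forcing width ≥ 2. Hence tw(G) = 2 exactly.

Treewidth 2.
One optimal decomposition is:
Bags: B1 = {2, 5, 6}  B2 = {5, 6, 9}  B3 = {4, 5, 9}  B4 = {5, 7, 9}  B5 = {6, 9, 10}  B6 = {1, 2, 5}  B7 = {2, 3, 5}  B8 = {5, 6, 8}
Tree: B1–B2, B2–B3, B2–B4, B2–B5, B1–B6, B1–B7, B1–B8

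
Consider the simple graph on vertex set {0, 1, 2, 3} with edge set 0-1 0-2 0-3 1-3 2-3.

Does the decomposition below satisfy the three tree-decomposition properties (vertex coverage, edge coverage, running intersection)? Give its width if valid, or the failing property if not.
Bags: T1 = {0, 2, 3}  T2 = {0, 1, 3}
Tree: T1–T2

Every vertex of G appears in some bag (union = {0, 1, 2, 3}); every edge is covered by a bag; and for each vertex v the set of bags containing v is connected in the bag tree. The decomposition is therefore valid. The largest bag has 3 vertices, so the width is 2.

Yes; width 2.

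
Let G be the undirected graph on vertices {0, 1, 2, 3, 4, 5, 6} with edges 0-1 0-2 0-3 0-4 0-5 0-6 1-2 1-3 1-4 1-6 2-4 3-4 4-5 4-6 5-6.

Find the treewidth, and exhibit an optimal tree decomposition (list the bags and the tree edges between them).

Each bag holds 4 vertices, so the decomposition has width 3, which upper-bounds the treewidth. On the other hand G contains the 4-clique {0, 1, 2, 4}. A clique must lie in a single bag of any decomposition, so no decomposition can have width below 3. Combining the bounds, tw(G) = 3.

Treewidth 3.
One such decomposition:
Bags: B1 = {0, 1, 4, 6}  B2 = {0, 4, 5, 6}  B3 = {0, 1, 3, 4}  B4 = {0, 1, 2, 4}
Tree: B1–B2, B1–B3, B3–B4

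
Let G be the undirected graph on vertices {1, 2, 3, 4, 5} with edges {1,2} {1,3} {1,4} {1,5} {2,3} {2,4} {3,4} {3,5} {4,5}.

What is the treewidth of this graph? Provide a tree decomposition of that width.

Treewidth 3.
Bags: B1 = {1, 3, 4, 5}  B2 = {1, 2, 3, 4}
Tree: B1–B2

Each bag holds 4 vertices, so the decomposition has width 3, which upper-bounds the treewidth. On the other hand G contains the 4-clique {1, 2, 3, 4}. A clique must lie in a single bag of any decomposition, so no decomposition can have width below 3. Therefore the treewidth is 3.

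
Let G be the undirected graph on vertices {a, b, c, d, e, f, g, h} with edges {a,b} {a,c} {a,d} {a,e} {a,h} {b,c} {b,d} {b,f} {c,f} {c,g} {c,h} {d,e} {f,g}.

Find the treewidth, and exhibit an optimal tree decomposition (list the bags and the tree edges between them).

Treewidth 2.
One such decomposition:
Bags: B1 = {a, b, d}  B2 = {a, b, c}  B3 = {a, c, h}  B4 = {a, d, e}  B5 = {b, c, f}  B6 = {c, f, g}
Tree: B1–B2, B2–B3, B1–B4, B2–B5, B5–B6

The largest bag has 3 vertices, giving width 2; this decomposition certifies tw(G) ≤ 2. Conversely, {a, d, e} is a clique of size 3, and the vertices of any clique must share a bag in every tree decomposition; so some bag has ≥ 3 vertices and tw(G) ≥ 2. Therefore the treewidth is 2.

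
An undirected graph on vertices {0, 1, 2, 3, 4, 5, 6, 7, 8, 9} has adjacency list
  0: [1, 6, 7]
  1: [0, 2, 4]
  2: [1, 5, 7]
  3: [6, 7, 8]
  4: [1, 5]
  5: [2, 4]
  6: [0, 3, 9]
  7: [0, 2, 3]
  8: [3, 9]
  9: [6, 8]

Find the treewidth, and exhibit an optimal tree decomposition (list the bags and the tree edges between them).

Treewidth 2.
One such decomposition:
Bags: B1 = {2, 4, 5}  B2 = {1, 2, 4}  B3 = {1, 2, 7}  B4 = {0, 1, 7}  B5 = {0, 3, 7}  B6 = {0, 3, 6}  B7 = {3, 6, 8}  B8 = {6, 8, 9}
Tree: B1–B2, B2–B3, B3–B4, B4–B5, B5–B6, B6–B7, B7–B8

The largest bag has 3 vertices, giving width 2; this decomposition certifies tw(G) ≤ 2. For the lower bound, G contains the cycle 5–4–1–2–5, so G is not a forest; only forests have treewidth ≤ 1, hence tw(G) ≥ 2. Hence tw(G) = 2 exactly.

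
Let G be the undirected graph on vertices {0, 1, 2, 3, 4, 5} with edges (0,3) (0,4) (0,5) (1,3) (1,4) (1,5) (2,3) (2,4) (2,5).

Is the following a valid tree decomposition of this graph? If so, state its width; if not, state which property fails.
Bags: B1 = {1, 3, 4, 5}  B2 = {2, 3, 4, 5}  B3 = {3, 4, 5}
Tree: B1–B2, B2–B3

No — vertex 0 appears in no bag.

A tree decomposition must satisfy three properties: every vertex lies in some bag; for every edge, both endpoints lie together in some bag; and for every vertex, the bags containing it form a connected subtree. Here vertex 0 appears in no bag, so the decomposition is invalid.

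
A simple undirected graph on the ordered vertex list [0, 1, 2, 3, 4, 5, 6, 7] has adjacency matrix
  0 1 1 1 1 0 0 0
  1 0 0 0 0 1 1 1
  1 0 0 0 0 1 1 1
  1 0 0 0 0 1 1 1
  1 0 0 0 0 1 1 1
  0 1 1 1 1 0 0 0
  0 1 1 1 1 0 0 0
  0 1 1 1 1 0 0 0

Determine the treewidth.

A width-4 tree decomposition is:
Bags: B1 = {1, 2, 3, 4, 5}  B2 = {1, 2, 3, 4, 6}  B3 = {1, 2, 3, 4, 7}  B4 = {0, 1, 2, 3, 4}
Tree: B1–B2, B2–B3, B3–B4
Every bag has size at most 5, so the width is 5 − 1 = 4 and tw(G) ≤ 4. For the lower bound: the 5 vertex sets {2,5}, {1,6}, {4,7}, {3}, {0} are disjoint, each induces a connected subgraph, and every pair is joined by at least one edge of G. Contracting each set to a single vertex therefore yields K_{5} as a minor, and since treewidth is minor-monotone, tw(G) ≥ tw(K_{5}) = 4. Hence tw(G) = 4 exactly.

4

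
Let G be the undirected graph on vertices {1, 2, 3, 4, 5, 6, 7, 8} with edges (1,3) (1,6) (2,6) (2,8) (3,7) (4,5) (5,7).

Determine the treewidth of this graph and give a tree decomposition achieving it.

Treewidth 1.
Bags: B1 = {4, 5}  B2 = {5, 7}  B3 = {3, 7}  B4 = {1, 3}  B5 = {1, 6}  B6 = {2, 6}  B7 = {2, 8}
Tree: B1–B2, B2–B3, B3–B4, B4–B5, B5–B6, B6–B7

Each bag holds 2 vertices, so the decomposition has width 1, which upper-bounds the treewidth. G has an edge, so its treewidth is at least 1. Therefore the treewidth is 1.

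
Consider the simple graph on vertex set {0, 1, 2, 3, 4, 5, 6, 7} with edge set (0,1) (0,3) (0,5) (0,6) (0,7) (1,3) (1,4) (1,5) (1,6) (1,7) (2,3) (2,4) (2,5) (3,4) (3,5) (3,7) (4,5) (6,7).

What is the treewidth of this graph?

A width-3 tree decomposition is:
Bags: B1 = {1, 3, 4, 5}  B2 = {0, 1, 3, 5}  B3 = {2, 3, 4, 5}  B4 = {0, 1, 3, 7}  B5 = {0, 1, 6, 7}
Tree: B1–B2, B1–B3, B2–B4, B4–B5
Every bag has size at most 4, so the width is 4 − 1 = 3 and tw(G) ≤ 3. On the other hand G contains the 4-clique {0, 1, 3, 5}. A clique must lie in a single bag of any decomposition, so no decomposition can have width below 3. Combining the bounds, tw(G) = 3.

3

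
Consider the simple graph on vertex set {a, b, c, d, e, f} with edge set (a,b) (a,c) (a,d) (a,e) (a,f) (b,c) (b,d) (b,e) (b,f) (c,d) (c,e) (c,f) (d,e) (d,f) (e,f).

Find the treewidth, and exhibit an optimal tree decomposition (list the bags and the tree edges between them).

Treewidth 5.
One such decomposition:
Bags: B1 = {a, b, c, d, e, f}
Tree: (single bag)

A single bag containing all 6 vertices is trivially a valid decomposition of width 5. For the lower bound, the 6 vertices {a, b, c, d, e, f} are pairwise adjacent, and any tree decomposition puts a clique entirely inside one bag — forcing width ≥ 5. Combining the bounds, tw(G) = 5.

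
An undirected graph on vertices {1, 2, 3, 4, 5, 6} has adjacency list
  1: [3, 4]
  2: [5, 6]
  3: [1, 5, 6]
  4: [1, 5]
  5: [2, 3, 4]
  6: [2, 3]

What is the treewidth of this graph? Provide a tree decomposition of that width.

Treewidth 2.
One optimal decomposition is:
Bags: B1 = {1, 3, 4}  B2 = {3, 4, 5}  B3 = {3, 5, 6}  B4 = {2, 5, 6}
Tree: B1–B2, B2–B3, B3–B4

Every bag has size at most 3, so the width is 3 − 1 = 2 and tw(G) ≤ 2. Since 1–4–5–3–1 is a cycle in G, G is not acyclic. Forests are exactly the graphs of treewidth ≤ 1, so tw(G) ≥ 2. Combining the bounds, tw(G) = 2.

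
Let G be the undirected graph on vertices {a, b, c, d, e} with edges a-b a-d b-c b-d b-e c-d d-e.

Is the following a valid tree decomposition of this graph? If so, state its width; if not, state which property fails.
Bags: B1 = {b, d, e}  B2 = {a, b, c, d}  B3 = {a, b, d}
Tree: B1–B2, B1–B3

A tree decomposition must satisfy three properties: every vertex lies in some bag; for every edge, both endpoints lie together in some bag; and for every vertex, the bags containing it form a connected subtree. Here bags containing vertex a are not connected in the tree, so the decomposition is invalid.

No — bags containing vertex a are not connected in the tree.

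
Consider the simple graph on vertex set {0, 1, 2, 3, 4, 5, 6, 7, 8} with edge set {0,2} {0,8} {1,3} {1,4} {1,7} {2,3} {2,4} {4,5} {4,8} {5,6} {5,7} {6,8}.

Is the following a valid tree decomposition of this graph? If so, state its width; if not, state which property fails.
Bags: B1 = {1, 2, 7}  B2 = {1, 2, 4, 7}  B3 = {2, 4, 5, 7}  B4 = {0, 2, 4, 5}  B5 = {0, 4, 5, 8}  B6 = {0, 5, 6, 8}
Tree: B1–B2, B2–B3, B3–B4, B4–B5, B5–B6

A tree decomposition must satisfy three properties: every vertex lies in some bag; for every edge, both endpoints lie together in some bag; and for every vertex, the bags containing it form a connected subtree. Here vertex 3 appears in no bag, so the decomposition is invalid.

No — vertex 3 appears in no bag.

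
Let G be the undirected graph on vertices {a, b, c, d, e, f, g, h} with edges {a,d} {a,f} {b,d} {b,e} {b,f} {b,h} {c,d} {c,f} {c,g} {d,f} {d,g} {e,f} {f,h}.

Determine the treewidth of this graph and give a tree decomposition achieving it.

Treewidth 2.
Bags: B1 = {a, d, f}  B2 = {b, d, f}  B3 = {c, d, f}  B4 = {b, f, h}  B5 = {c, d, g}  B6 = {b, e, f}
Tree: B1–B2, B1–B3, B2–B4, B3–B5, B4–B6

Every bag has size at most 3, so the width is 3 − 1 = 2 and tw(G) ≤ 2. For the lower bound, the 3 vertices {c, d, g} are pairwise adjacent, and any tree decomposition puts a clique entirely inside one bag — forcing width ≥ 2. Hence tw(G) = 2 exactly.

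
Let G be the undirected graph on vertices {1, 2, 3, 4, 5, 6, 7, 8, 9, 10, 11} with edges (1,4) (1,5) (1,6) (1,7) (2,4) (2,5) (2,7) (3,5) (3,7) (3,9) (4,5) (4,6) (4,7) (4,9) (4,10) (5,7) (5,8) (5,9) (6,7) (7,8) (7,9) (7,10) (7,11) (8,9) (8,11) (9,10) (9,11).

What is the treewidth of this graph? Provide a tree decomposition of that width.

Treewidth 3.
One such decomposition:
Bags: B1 = {3, 5, 7, 9}  B2 = {5, 7, 8, 9}  B3 = {4, 5, 7, 9}  B4 = {4, 7, 9, 10}  B5 = {1, 4, 5, 7}  B6 = {1, 4, 6, 7}  B7 = {7, 8, 9, 11}  B8 = {2, 4, 5, 7}
Tree: B1–B2, B1–B3, B3–B4, B3–B5, B5–B6, B2–B7, B3–B8

The largest bag has 4 vertices, giving width 3; this decomposition certifies tw(G) ≤ 3. Conversely, {7, 8, 9, 11} is a clique of size 4, and the vertices of any clique must share a bag in every tree decomposition; so some bag has ≥ 4 vertices and tw(G) ≥ 3. Therefore the treewidth is 3.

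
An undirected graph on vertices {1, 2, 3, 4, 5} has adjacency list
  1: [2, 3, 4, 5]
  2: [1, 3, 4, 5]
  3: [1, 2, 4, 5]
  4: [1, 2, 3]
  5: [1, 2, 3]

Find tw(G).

A width-3 tree decomposition is:
Bags: B1 = {1, 2, 3, 5}  B2 = {1, 2, 3, 4}
Tree: B1–B2
Every bag has size at most 4, so the width is 4 − 1 = 3 and tw(G) ≤ 3. On the other hand G contains the 4-clique {1, 2, 3, 4}. A clique must lie in a single bag of any decomposition, so no decomposition can have width below 3. Hence tw(G) = 3 exactly.

3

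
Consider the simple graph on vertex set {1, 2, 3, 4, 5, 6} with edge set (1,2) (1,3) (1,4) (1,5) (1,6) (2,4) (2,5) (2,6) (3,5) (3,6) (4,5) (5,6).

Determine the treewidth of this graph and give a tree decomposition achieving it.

Every bag has size at most 4, so the width is 4 − 1 = 3 and tw(G) ≤ 3. On the other hand G contains the 4-clique {1, 2, 4, 5}. A clique must lie in a single bag of any decomposition, so no decomposition can have width below 3. Hence tw(G) = 3 exactly.

Treewidth 3.
One such decomposition:
Bags: B1 = {1, 2, 4, 5}  B2 = {1, 2, 5, 6}  B3 = {1, 3, 5, 6}
Tree: B1–B2, B2–B3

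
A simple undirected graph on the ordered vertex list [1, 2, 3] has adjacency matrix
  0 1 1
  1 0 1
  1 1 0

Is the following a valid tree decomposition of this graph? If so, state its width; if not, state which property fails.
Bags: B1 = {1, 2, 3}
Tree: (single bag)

Yes; width 2.

Vertex coverage: the bags together contain {1, 2, 3}, the full vertex set. Edge coverage: each edge of G has both endpoints in at least one bag. Running intersection: for every vertex, the bags containing it form a connected subtree. All three properties hold, so this is a valid tree decomposition of width max|bag| − 1 = 2, and hence tw(G) ≤ 2.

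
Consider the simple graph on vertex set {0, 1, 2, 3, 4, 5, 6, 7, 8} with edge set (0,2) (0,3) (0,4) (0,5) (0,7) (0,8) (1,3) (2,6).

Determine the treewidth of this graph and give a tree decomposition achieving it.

The largest bag has 2 vertices, giving width 1; this decomposition certifies tw(G) ≤ 1. Since G has at least one edge (e.g. 4–0), it is not an edgeless graph, so tw(G) ≥ 1. Therefore the treewidth is 1.

Treewidth 1.
Bags: B1 = {0, 4}  B2 = {0, 3}  B3 = {0, 2}  B4 = {0, 5}  B5 = {2, 6}  B6 = {1, 3}  B7 = {0, 7}  B8 = {0, 8}
Tree: B1–B2, B1–B3, B3–B4, B3–B5, B2–B6, B4–B7, B3–B8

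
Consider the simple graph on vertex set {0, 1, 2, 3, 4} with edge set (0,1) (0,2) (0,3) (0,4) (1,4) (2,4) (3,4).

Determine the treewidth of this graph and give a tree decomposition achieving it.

Every bag has size at most 3, so the width is 3 − 1 = 2 and tw(G) ≤ 2. On the other hand G contains the 3-clique {0, 1, 4}. A clique must lie in a single bag of any decomposition, so no decomposition can have width below 2. The upper and lower bounds meet at 2, so that is the treewidth.

Treewidth 2.
One optimal decomposition is:
Bags: B1 = {0, 3, 4}  B2 = {0, 1, 4}  B3 = {0, 2, 4}
Tree: B1–B2, B2–B3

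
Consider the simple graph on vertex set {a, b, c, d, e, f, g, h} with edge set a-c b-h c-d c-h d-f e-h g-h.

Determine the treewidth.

A width-1 tree decomposition is:
Bags: B1 = {c, d}  B2 = {c, h}  B3 = {a, c}  B4 = {g, h}  B5 = {e, h}  B6 = {b, h}  B7 = {d, f}
Tree: B1–B2, B1–B3, B2–B4, B4–B5, B4–B6, B1–B7
The largest bag has 2 vertices, giving width 1; this decomposition certifies tw(G) ≤ 1. Since G has at least one edge (e.g. d–c), it is not an edgeless graph, so tw(G) ≥ 1. The upper and lower bounds meet at 1, so that is the treewidth.

1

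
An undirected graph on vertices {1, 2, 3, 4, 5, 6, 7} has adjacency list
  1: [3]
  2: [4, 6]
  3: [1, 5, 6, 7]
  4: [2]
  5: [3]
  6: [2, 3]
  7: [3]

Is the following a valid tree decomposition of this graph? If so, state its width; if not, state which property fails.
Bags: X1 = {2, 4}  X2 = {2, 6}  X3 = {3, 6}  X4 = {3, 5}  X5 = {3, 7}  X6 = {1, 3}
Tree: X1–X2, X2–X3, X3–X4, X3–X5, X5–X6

Every vertex of G appears in some bag (union = {1, 2, 3, 4, 5, 6, 7}); every edge is covered by a bag; and for each vertex v the set of bags containing v is connected in the bag tree. The decomposition is therefore valid. The largest bag has 2 vertices, so the width is 1.

Yes; width 1.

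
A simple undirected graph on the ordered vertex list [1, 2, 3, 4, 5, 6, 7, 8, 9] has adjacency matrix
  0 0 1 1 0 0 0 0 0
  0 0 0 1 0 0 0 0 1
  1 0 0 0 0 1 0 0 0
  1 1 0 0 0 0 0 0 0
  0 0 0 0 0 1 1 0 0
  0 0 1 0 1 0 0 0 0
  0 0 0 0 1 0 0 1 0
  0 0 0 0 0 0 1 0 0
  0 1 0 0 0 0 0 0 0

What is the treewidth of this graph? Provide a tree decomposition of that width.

Every bag has size at most 2, so the width is 2 − 1 = 1 and tw(G) ≤ 1. Any graph with an edge has treewidth ≥ 1, and G has the edge 8–7. Therefore the treewidth is 1.

Treewidth 1.
One optimal decomposition is:
Bags: B1 = {7, 8}  B2 = {5, 7}  B3 = {5, 6}  B4 = {3, 6}  B5 = {1, 3}  B6 = {1, 4}  B7 = {2, 4}  B8 = {2, 9}
Tree: B1–B2, B2–B3, B3–B4, B4–B5, B5–B6, B6–B7, B7–B8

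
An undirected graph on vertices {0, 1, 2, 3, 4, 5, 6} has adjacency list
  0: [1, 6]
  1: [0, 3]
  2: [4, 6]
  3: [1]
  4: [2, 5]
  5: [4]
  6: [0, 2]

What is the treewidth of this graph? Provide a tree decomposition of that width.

Each bag holds 2 vertices, so the decomposition has width 1, which upper-bounds the treewidth. G has an edge, so its treewidth is at least 1. Combining the bounds, tw(G) = 1.

Treewidth 1.
One optimal decomposition is:
Bags: B1 = {4, 5}  B2 = {2, 4}  B3 = {2, 6}  B4 = {0, 6}  B5 = {0, 1}  B6 = {1, 3}
Tree: B1–B2, B2–B3, B3–B4, B4–B5, B5–B6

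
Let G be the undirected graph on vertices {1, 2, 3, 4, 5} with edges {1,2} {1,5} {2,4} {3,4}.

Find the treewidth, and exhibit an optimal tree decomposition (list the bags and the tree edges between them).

Treewidth 1.
One optimal decomposition is:
Bags: B1 = {1, 5}  B2 = {1, 2}  B3 = {2, 4}  B4 = {3, 4}
Tree: B1–B2, B2–B3, B3–B4

Each bag holds 2 vertices, so the decomposition has width 1, which upper-bounds the treewidth. G has an edge, so its treewidth is at least 1. Combining the bounds, tw(G) = 1.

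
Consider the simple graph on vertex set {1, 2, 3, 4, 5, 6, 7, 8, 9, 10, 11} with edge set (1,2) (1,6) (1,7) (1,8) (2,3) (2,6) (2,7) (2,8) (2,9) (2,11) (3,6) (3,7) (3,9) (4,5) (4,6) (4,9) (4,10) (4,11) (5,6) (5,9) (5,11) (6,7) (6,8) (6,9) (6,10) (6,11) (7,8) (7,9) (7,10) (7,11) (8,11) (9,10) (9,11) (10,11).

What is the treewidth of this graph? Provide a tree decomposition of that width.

Every bag has size at most 5, so the width is 5 − 1 = 4 and tw(G) ≤ 4. Conversely, {4, 6, 9, 10, 11} is a clique of size 5, and the vertices of any clique must share a bag in every tree decomposition; so some bag has ≥ 5 vertices and tw(G) ≥ 4. Therefore the treewidth is 4.

Treewidth 4.
One optimal decomposition is:
Bags: B1 = {2, 3, 6, 7, 9}  B2 = {2, 6, 7, 9, 11}  B3 = {6, 7, 9, 10, 11}  B4 = {2, 6, 7, 8, 11}  B5 = {4, 6, 9, 10, 11}  B6 = {4, 5, 6, 9, 11}  B7 = {1, 2, 6, 7, 8}
Tree: B1–B2, B2–B3, B2–B4, B3–B5, B5–B6, B4–B7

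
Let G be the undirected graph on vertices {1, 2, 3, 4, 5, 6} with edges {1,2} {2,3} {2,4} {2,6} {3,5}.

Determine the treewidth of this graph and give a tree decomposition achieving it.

Treewidth 1.
One optimal decomposition is:
Bags: B1 = {2, 3}  B2 = {3, 5}  B3 = {2, 4}  B4 = {2, 6}  B5 = {1, 2}
Tree: B1–B2, B1–B3, B3–B4, B1–B5

The largest bag has 2 vertices, giving width 1; this decomposition certifies tw(G) ≤ 1. G has an edge, so its treewidth is at least 1. Combining the bounds, tw(G) = 1.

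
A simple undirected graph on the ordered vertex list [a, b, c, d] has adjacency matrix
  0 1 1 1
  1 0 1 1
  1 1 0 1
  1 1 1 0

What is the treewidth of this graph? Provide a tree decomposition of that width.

Treewidth 3.
One optimal decomposition is:
Bags: B1 = {a, b, c, d}
Tree: (single bag)

With just one bag of size 4, the width is 4 − 1 = 3, so tw(G) ≤ 3. On the other hand G contains the 4-clique {a, b, c, d}. A clique must lie in a single bag of any decomposition, so no decomposition can have width below 3. Combining the bounds, tw(G) = 3.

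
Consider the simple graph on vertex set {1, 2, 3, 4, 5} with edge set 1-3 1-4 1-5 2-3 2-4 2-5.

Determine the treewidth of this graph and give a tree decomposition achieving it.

Treewidth 2.
One optimal decomposition is:
Bags: B1 = {1, 2, 5}  B2 = {1, 2, 3}  B3 = {1, 2, 4}
Tree: B1–B2, B2–B3

Each bag holds 3 vertices, so the decomposition has width 2, which upper-bounds the treewidth. For the lower bound, G contains the cycle 1–5–2–3–1, so G is not a forest; only forests have treewidth ≤ 1, hence tw(G) ≥ 2. Hence tw(G) = 2 exactly.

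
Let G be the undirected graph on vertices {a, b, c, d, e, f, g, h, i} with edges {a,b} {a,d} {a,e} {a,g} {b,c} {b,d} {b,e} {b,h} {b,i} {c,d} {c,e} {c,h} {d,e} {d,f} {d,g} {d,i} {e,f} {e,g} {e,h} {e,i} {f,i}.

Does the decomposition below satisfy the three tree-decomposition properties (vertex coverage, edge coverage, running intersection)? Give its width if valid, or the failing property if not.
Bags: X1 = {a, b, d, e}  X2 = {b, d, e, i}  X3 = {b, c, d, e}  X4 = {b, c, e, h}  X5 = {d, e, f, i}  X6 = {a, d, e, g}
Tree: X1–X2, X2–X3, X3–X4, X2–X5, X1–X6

Every vertex of G appears in some bag (union = {a, b, c, d, e, f, g, h, i}); every edge is covered by a bag; and for each vertex v the set of bags containing v is connected in the bag tree. The decomposition is therefore valid. The largest bag has 4 vertices, so the width is 3.

Yes; width 3.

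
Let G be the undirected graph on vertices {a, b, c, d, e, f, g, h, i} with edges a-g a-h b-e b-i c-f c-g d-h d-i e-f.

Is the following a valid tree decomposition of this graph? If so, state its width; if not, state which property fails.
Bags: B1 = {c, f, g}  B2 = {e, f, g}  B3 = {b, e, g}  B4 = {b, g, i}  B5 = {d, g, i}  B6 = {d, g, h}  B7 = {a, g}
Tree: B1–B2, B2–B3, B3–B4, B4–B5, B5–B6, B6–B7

No — edge (h,a) lies in no bag.

A tree decomposition must satisfy three properties: every vertex lies in some bag; for every edge, both endpoints lie together in some bag; and for every vertex, the bags containing it form a connected subtree. Here edge (h,a) lies in no bag, so the decomposition is invalid.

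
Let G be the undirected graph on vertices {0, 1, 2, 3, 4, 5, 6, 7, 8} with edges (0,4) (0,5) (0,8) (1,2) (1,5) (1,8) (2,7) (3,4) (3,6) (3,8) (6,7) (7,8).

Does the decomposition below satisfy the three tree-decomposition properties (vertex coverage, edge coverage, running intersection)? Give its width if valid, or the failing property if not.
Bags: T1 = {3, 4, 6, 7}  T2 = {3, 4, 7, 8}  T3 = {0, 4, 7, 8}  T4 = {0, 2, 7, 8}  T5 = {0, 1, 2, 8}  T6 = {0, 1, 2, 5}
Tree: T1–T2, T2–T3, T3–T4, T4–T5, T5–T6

Yes; width 3.

Checking the three conditions: (i) the bags cover all of {0, 1, 2, 3, 4, 5, 6, 7, 8}; (ii) for each edge, some bag contains both endpoints; (iii) the bags containing any fixed vertex form a subtree. All hold, so the decomposition is valid with width 4 − 1 = 3.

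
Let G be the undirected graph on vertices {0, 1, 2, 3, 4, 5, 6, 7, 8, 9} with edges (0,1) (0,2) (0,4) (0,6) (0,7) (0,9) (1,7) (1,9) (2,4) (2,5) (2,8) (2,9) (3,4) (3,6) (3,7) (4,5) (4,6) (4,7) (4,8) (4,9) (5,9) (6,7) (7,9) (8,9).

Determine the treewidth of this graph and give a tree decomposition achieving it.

The largest bag has 4 vertices, giving width 3; this decomposition certifies tw(G) ≤ 3. Conversely, {0, 1, 7, 9} is a clique of size 4, and the vertices of any clique must share a bag in every tree decomposition; so some bag has ≥ 4 vertices and tw(G) ≥ 3. The upper and lower bounds meet at 3, so that is the treewidth.

Treewidth 3.
Bags: B1 = {0, 4, 6, 7}  B2 = {3, 4, 6, 7}  B3 = {0, 4, 7, 9}  B4 = {0, 2, 4, 9}  B5 = {2, 4, 8, 9}  B6 = {2, 4, 5, 9}  B7 = {0, 1, 7, 9}
Tree: B1–B2, B1–B3, B3–B4, B4–B5, B5–B6, B3–B7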